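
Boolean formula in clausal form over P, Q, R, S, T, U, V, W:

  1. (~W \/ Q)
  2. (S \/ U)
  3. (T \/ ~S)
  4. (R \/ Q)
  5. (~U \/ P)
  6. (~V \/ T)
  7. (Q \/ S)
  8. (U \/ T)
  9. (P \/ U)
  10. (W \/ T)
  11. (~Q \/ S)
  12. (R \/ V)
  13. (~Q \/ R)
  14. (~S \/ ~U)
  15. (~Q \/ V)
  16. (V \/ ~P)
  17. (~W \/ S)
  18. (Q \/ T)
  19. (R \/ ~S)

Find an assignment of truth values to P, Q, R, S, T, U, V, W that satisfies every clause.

Pure literal: R appears only positively; assign R = True.
T occurs only positively in the remaining clauses — set T = True.
Try P = True.
  then V is forced to True.
Try Q = True.
  then S is forced to True.
  then U is forced to False.
W is now unconstrained; take W = True.
Every clause has at least one true literal under this assignment.

P = T, Q = T, R = T, S = T, T = T, U = F, V = T, W = T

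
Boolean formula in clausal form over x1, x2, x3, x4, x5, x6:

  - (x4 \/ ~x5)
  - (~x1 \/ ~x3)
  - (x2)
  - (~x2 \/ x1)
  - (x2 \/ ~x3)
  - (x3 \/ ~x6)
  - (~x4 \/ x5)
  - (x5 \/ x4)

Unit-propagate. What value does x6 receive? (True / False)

False

(x2) stands alone — x2 = True.
(~x2 \/ x1): since x2 = True, the clause reduces to (x1). x1 = True.
(~x3 \/ ~x1): since x1 = True, the clause reduces to (~x3). x3 = False.
(x3 \/ ~x6): since x3 = False, the clause reduces to (~x6). x6 = False.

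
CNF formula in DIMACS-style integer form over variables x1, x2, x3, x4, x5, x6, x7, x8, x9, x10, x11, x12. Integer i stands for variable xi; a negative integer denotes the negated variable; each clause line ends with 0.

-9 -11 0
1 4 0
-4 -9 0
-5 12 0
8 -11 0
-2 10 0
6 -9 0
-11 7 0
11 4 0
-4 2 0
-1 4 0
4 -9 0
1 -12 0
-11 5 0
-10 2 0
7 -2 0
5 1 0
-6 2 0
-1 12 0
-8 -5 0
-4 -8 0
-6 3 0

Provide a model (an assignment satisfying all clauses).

x3 occurs only positively in the remaining clauses — set x3 = True.
Pure literal: x7 appears only positively; assign x7 = True.
Set x1 = True and propagate.
  then x4 is forced to True.
  then x9 is forced to False.
  then x2 is forced to True.
  then x10 is forced to True.
  then x12 is forced to True.
  then x8 is forced to False.
  then x11 is forced to False.
x5, x6 are now unconstrained; take x5 = False, x6 = False.
Check each clause:
  1. (¬x9 ∨ ¬x11) — ¬x11 is true.
  2. (x1 ∨ x4) — x1 is true.
  3. (¬x9 ∨ ¬x4) — ¬x9 is true.
  4. (¬x5 ∨ x12) — ¬x5 is true.
  5. (¬x11 ∨ x8) — ¬x11 is true.
  6. (¬x2 ∨ x10) — x10 is true.
  7. (x6 ∨ ¬x9) — ¬x9 is true.
  8. (¬x11 ∨ x7) — ¬x11 is true.
  9. (x11 ∨ x4) — x4 is true.
  10. (x2 ∨ ¬x4) — x2 is true.
  11. (x4 ∨ ¬x1) — x4 is true.
  12. (¬x9 ∨ x4) — x4 is true.
  13. (¬x12 ∨ x1) — x1 is true.
  14. (x5 ∨ ¬x11) — ¬x11 is true.
  15. (¬x10 ∨ x2) — x2 is true.
  16. (x7 ∨ ¬x2) — x7 is true.
  17. (x5 ∨ x1) — x1 is true.
  18. (x2 ∨ ¬x6) — ¬x6 is true.
  19. (¬x1 ∨ x12) — x12 is true.
  20. (¬x8 ∨ ¬x5) — ¬x8 is true.
  21. (¬x8 ∨ ¬x4) — ¬x8 is true.
  22. (¬x6 ∨ x3) — ¬x6 is true.

x1 = T, x2 = T, x3 = T, x4 = T, x5 = F, x6 = F, x7 = T, x8 = F, x9 = F, x10 = T, x11 = F, x12 = T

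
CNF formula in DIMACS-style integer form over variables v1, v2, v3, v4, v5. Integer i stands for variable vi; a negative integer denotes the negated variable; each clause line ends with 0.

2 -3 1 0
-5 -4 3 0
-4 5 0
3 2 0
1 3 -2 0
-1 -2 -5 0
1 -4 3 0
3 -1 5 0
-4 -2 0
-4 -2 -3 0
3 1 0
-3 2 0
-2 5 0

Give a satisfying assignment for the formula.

v1 = False, v2 = True, v3 = True, v4 = False, v5 = True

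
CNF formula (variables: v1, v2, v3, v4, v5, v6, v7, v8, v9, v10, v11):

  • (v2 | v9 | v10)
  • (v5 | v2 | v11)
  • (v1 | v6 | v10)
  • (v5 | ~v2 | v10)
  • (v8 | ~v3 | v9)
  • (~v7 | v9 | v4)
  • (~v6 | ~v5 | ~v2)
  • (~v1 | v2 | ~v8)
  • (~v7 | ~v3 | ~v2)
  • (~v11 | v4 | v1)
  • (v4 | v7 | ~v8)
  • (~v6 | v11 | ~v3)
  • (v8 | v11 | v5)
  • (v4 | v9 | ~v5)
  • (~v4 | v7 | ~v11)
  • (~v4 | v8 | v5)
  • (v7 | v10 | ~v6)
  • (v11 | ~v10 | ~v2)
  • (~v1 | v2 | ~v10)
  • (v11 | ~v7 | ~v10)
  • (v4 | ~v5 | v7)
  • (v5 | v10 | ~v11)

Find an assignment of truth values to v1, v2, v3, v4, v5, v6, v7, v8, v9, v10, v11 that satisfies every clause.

v3 occurs only negated in the remaining clauses — set v3 = False.
v9 occurs only positively in the remaining clauses — set v9 = True.
Try v1 = True.
For the remaining variables, v2 = False, v4 = False, v5 = True, v6 = True, v7 = True, v8 = False, v10 = False, v11 = False works.

v1=1, v2=0, v3=0, v4=0, v5=1, v6=1, v7=1, v8=0, v9=1, v10=0, v11=0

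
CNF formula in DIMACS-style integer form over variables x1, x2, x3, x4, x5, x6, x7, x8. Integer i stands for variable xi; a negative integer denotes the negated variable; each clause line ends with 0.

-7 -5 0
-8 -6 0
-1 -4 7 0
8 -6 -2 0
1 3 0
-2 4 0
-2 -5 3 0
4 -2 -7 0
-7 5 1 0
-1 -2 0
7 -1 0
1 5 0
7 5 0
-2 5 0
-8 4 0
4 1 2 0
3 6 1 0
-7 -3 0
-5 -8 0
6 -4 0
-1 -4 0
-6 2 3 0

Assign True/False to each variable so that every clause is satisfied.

x1=T, x2=F, x3=F, x4=F, x5=F, x6=F, x7=T, x8=F

Check each clause:
  1. (NOT x5 OR NOT x7) — NOT x5 is true.
  2. (NOT x6 OR NOT x8) — NOT x8 is true.
  3. (NOT x1 OR x7 OR NOT x4) — NOT x4 is true.
  4. (NOT x6 OR x8 OR NOT x2) — NOT x6 is true.
  5. (x1 OR x3) — x1 is true.
  6. (NOT x2 OR x4) — NOT x2 is true.
  7. (x3 OR NOT x2 OR NOT x5) — NOT x2 is true.
  8. (NOT x7 OR x4 OR NOT x2) — NOT x2 is true.
  9. (x5 OR x1 OR NOT x7) — x1 is true.
  10. (NOT x1 OR NOT x2) — NOT x2 is true.
  11. (x7 OR NOT x1) — x7 is true.
  12. (x1 OR x5) — x1 is true.
  13. (x7 OR x5) — x7 is true.
  14. (NOT x2 OR x5) — NOT x2 is true.
  15. (NOT x8 OR x4) — NOT x8 is true.
  16. (x2 OR x4 OR x1) — x1 is true.
  17. (x6 OR x1 OR x3) — x1 is true.
  18. (NOT x7 OR NOT x3) — NOT x3 is true.
  19. (NOT x5 OR NOT x8) — NOT x8 is true.
  20. (x6 OR NOT x4) — NOT x4 is true.
  21. (NOT x1 OR NOT x4) — NOT x4 is true.
  22. (x2 OR x3 OR NOT x6) — NOT x6 is true.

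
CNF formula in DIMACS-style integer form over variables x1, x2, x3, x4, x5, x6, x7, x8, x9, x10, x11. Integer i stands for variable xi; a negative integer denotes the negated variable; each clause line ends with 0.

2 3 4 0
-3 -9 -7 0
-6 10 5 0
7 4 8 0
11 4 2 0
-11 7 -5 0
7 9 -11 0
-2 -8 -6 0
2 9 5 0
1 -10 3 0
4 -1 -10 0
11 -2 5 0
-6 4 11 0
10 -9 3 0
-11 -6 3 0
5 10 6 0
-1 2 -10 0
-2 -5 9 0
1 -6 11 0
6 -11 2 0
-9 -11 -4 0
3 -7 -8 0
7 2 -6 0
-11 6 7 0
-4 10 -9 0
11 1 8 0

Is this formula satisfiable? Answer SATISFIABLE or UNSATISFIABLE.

Try x1 = True.
Branch on x2: take x2 = False.
  then x10 is forced to False.
The remaining clauses are satisfied by x3 = True, x4 = False, x5 = True, x6 = True, x7 = True, x8 = True, x9 = False, x11 = True.
Every clause has at least one true literal under this assignment.
So x1 = True  x2 = False  x3 = True  x4 = False  x5 = True  x6 = True  x7 = True  x8 = True  x9 = False  x10 = False  x11 = True is a satisfying assignment.

SATISFIABLE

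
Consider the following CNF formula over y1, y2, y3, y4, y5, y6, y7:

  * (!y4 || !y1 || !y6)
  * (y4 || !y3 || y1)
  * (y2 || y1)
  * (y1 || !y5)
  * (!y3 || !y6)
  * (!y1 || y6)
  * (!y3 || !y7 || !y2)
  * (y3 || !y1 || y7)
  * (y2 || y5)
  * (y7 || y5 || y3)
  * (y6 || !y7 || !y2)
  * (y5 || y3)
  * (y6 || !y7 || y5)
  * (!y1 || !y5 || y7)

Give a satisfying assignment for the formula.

Branch on y1: take y1 = True.
  then y6 is forced to True.
  then y4 is forced to False.
  then y3 is forced to False.
  then y7 is forced to True.
  then y5 is forced to True.
y2 is now unconstrained; take y2 = True.
Every clause has at least one true literal under this assignment.

y1=T, y2=T, y3=F, y4=F, y5=T, y6=T, y7=T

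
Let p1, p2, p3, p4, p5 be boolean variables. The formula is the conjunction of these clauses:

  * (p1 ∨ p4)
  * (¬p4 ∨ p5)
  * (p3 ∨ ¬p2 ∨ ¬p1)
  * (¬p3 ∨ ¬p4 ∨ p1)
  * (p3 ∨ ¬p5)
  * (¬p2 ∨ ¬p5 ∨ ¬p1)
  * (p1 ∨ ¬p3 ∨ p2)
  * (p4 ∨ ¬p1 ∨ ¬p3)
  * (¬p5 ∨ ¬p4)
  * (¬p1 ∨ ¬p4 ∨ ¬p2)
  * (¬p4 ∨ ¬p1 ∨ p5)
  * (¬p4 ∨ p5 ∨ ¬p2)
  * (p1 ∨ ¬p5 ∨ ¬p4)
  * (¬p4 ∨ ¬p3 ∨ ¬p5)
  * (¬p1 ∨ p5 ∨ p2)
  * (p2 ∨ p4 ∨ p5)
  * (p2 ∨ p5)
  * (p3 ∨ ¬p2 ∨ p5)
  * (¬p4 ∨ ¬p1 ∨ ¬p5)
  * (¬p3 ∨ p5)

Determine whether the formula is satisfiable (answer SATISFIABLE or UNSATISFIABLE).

p5 = True:
  propagation gives p3=True, p4=False, p1=True; an empty clause results — contradiction.
p5 = False:
  propagation gives p4=False, p1=True, p3=False, p2=False; an empty clause results — contradiction.
Every branch closes, so no satisfying assignment exists.

UNSATISFIABLE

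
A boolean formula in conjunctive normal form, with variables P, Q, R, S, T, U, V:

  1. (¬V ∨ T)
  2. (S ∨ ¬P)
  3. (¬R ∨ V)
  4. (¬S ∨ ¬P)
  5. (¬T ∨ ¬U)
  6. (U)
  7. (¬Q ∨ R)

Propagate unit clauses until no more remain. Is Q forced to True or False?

False

Unit clause (U) sets U = True.
(¬U ∨ ¬T): since U = True, the clause reduces to (¬T). T = False.
From (¬V ∨ T) and T = False: V = False.
(¬R ∨ V) with V = False leaves only ¬R, so R = False.
From (¬Q ∨ R) and R = False: Q = False.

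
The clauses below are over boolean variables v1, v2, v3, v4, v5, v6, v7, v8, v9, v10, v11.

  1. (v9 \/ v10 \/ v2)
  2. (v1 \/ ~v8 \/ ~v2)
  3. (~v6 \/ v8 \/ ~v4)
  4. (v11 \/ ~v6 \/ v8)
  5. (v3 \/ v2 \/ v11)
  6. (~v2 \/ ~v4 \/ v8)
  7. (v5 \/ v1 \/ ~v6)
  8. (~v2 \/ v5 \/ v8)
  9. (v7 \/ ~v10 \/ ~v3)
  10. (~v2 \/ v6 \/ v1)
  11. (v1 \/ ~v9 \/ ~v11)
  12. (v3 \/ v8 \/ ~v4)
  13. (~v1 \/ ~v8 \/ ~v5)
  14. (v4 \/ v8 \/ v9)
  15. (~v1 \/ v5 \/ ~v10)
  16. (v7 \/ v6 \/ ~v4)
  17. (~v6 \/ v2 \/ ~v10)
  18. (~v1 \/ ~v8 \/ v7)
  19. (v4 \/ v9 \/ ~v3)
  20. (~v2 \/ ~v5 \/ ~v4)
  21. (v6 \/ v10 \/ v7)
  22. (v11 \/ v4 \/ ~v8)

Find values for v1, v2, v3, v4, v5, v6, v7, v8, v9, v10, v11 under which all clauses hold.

v1=1, v2=1, v3=1, v4=1, v5=0, v6=1, v7=1, v8=1, v9=1, v10=0, v11=1

Check each clause:
  1. (v9 \/ v10 \/ v2) — v9 is true.
  2. (~v2 \/ v1 \/ ~v8) — v1 is true.
  3. (~v6 \/ ~v4 \/ v8) — v8 is true.
  4. (~v6 \/ v8 \/ v11) — v8 is true.
  5. (v3 \/ v11 \/ v2) — v3 is true.
  6. (~v2 \/ v8 \/ ~v4) — v8 is true.
  7. (v5 \/ ~v6 \/ v1) — v1 is true.
  8. (v5 \/ v8 \/ ~v2) — v8 is true.
  9. (~v3 \/ ~v10 \/ v7) — ~v10 is true.
  10. (v6 \/ v1 \/ ~v2) — v1 is true.
  11. (v1 \/ ~v9 \/ ~v11) — v1 is true.
  12. (v8 \/ ~v4 \/ v3) — v8 is true.
  13. (~v5 \/ ~v8 \/ ~v1) — ~v5 is true.
  14. (v4 \/ v8 \/ v9) — v8 is true.
  15. (v5 \/ ~v1 \/ ~v10) — ~v10 is true.
  16. (~v4 \/ v7 \/ v6) — v6 is true.
  17. (~v10 \/ v2 \/ ~v6) — v2 is true.
  18. (~v8 \/ v7 \/ ~v1) — v7 is true.
  19. (v9 \/ ~v3 \/ v4) — v9 is true.
  20. (~v4 \/ ~v2 \/ ~v5) — ~v5 is true.
  21. (v7 \/ v10 \/ v6) — v6 is true.
  22. (~v8 \/ v11 \/ v4) — v11 is true.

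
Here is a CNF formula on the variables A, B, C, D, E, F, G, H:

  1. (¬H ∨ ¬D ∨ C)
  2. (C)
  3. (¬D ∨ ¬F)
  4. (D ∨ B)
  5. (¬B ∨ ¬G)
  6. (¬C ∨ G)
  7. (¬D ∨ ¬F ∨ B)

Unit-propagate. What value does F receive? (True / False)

(C) is a unit clause: C = True.
(G ∨ ¬C) with C = True leaves only G, so G = True.
(¬G ∨ ¬B) with G = True leaves only ¬B, so B = False.
(D ∨ B): since B = False, the clause reduces to (D). D = True.
From (¬F ∨ ¬D) and D = True: F = False.

False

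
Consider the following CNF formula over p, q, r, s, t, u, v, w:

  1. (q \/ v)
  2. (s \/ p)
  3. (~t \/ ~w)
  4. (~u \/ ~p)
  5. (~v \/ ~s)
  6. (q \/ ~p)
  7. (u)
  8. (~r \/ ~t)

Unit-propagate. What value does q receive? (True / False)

True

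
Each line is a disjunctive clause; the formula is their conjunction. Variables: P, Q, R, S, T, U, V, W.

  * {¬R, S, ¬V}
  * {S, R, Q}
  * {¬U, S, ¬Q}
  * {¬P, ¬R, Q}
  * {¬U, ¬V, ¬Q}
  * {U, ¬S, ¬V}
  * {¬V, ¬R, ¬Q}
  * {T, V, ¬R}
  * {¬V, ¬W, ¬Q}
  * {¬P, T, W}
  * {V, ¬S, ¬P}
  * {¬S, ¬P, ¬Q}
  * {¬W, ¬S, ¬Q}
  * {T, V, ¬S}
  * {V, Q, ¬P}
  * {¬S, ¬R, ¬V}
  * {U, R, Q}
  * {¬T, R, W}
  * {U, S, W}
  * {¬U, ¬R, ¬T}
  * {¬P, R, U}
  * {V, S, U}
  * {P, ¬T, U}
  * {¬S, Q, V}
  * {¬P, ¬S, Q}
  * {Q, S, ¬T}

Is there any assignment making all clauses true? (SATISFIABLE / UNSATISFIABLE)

SATISFIABLE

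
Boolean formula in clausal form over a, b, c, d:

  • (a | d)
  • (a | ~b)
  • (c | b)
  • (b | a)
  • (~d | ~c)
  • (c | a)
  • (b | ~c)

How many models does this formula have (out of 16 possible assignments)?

The models are:
  a=1 b=1 c=0 d=0
  a=1 b=1 c=0 d=1
  a=1 b=1 c=1 d=0
That's 3 in total.

3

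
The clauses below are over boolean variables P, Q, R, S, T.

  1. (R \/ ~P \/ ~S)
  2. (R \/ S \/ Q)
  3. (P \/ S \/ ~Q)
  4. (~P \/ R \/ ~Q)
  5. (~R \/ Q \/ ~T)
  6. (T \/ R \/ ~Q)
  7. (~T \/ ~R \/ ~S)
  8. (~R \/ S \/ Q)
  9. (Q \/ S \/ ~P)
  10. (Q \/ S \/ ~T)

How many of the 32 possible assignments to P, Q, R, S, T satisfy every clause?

Case analysis on Q and R:
  Q=1, R=1: remaining (P,S,T) ∈ {(0,1,0); (1,0,0); (1,0,1); (1,1,0)} — 4.
  Q=1, R=0: remaining (P,S,T) ∈ {(0,1,1)} — 1.
  Q=0, R=1: remaining (P,S,T) ∈ {(0,1,0); (1,1,0)} — 2.
  Q=0, R=0: remaining (P,S,T) ∈ {(0,1,0); (0,1,1)} — 2.
Total: 4 + 1 + 2 + 2 = 9.

9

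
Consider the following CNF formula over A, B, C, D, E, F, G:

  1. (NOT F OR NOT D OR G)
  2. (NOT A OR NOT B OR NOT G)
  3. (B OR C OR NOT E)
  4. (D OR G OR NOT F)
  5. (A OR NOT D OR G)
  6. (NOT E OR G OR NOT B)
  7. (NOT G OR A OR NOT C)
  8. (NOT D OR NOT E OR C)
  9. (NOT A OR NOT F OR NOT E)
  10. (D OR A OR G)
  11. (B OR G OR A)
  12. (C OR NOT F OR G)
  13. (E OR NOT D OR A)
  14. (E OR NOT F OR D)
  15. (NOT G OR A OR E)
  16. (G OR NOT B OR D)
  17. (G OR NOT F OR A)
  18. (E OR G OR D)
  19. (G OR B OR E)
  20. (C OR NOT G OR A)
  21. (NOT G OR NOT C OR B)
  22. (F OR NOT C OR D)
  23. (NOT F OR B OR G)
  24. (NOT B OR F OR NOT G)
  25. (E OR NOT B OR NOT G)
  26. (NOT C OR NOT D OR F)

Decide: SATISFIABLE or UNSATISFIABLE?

Try A = True.
For the remaining variables, B = False, C = False, D = False, E = False, F = False, G = True works.
So A=True, B=False, C=False, D=False, E=False, F=False, G=True is a satisfying assignment.

SATISFIABLE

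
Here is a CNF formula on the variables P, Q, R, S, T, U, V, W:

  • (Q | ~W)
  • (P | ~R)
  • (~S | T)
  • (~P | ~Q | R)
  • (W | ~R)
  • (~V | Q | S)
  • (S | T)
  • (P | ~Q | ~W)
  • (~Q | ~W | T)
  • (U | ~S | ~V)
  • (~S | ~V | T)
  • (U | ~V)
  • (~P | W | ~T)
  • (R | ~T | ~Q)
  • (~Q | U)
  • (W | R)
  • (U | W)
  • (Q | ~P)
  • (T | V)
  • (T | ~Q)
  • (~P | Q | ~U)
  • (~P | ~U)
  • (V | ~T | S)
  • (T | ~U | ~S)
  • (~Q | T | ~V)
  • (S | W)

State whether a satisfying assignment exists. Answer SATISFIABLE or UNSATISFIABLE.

UNSATISFIABLE

Q = True:
  propagation gives U=True, T=True, R=True, P=True; an empty clause results — contradiction.
Q = False:
  propagation gives W=False, R=False; an empty clause results — contradiction.
Every branch closes, so no satisfying assignment exists.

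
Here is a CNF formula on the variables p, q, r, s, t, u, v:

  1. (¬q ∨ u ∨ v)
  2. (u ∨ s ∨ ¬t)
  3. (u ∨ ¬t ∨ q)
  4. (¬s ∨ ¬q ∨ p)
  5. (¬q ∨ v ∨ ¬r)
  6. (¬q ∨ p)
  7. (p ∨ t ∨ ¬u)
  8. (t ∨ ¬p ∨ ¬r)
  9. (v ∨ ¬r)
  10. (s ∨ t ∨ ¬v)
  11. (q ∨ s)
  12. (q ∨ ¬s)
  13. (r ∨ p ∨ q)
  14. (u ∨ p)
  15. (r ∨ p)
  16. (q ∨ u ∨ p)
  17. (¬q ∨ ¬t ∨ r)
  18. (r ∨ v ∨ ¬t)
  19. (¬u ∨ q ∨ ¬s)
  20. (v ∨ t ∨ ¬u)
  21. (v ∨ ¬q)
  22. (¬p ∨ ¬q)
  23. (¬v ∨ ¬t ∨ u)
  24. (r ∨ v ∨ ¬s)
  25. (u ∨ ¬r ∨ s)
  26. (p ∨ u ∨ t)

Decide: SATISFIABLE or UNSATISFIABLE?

UNSATISFIABLE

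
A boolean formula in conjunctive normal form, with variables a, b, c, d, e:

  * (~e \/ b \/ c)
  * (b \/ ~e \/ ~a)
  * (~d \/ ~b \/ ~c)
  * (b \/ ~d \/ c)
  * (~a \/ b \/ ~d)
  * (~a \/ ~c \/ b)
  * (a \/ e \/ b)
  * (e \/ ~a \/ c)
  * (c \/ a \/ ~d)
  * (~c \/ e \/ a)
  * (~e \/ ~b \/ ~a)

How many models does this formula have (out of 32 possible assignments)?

6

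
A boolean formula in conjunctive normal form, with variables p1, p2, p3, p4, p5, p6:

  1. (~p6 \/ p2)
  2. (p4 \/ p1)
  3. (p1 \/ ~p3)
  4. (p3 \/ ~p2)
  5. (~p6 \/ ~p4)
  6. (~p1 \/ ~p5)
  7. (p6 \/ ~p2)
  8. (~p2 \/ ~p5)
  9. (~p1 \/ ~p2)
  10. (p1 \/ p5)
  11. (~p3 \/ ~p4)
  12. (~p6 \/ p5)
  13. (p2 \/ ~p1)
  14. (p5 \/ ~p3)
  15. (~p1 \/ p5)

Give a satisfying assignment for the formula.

p1=0, p2=0, p3=0, p4=1, p5=1, p6=0

Check each clause:
  1. (~p6 \/ p2) — ~p6 is true.
  2. (p1 \/ p4) — p4 is true.
  3. (~p3 \/ p1) — ~p3 is true.
  4. (p3 \/ ~p2) — ~p2 is true.
  5. (~p6 \/ ~p4) — ~p6 is true.
  6. (~p1 \/ ~p5) — ~p1 is true.
  7. (~p2 \/ p6) — ~p2 is true.
  8. (~p2 \/ ~p5) — ~p2 is true.
  9. (~p1 \/ ~p2) — ~p2 is true.
  10. (p1 \/ p5) — p5 is true.
  11. (~p4 \/ ~p3) — ~p3 is true.
  12. (p5 \/ ~p6) — ~p6 is true.
  13. (~p1 \/ p2) — ~p1 is true.
  14. (~p3 \/ p5) — ~p3 is true.
  15. (p5 \/ ~p1) — p5 is true.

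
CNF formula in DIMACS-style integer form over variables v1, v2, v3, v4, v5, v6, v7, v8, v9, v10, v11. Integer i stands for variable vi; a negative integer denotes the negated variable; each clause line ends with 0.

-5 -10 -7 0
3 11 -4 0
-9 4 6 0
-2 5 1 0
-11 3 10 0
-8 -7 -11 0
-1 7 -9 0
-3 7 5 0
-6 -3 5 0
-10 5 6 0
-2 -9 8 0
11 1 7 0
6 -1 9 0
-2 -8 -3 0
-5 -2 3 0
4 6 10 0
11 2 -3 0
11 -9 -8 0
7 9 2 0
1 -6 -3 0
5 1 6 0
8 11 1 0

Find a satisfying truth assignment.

v1=F, v2=F, v3=T, v4=T, v5=T, v6=F, v7=F, v8=T, v9=T, v10=T, v11=T

Check each clause:
  1. {¬v5, ¬v10, ¬v7} — ¬v7 is true.
  2. {¬v4, v3, v11} — v11 is true.
  3. {v4, v6, ¬v9} — v4 is true.
  4. {v1, ¬v2, v5} — v5 is true.
  5. {v3, ¬v11, v10} — v10 is true.
  6. {¬v8, ¬v11, ¬v7} — ¬v7 is true.
  7. {¬v1, v7, ¬v9} — ¬v1 is true.
  8. {v5, v7, ¬v3} — v5 is true.
  9. {v5, ¬v6, ¬v3} — ¬v6 is true.
  10. {v5, v6, ¬v10} — v5 is true.
  11. {¬v9, ¬v2, v8} — v8 is true.
  12. {v1, v7, v11} — v11 is true.
  13. {v6, v9, ¬v1} — v9 is true.
  14. {¬v8, ¬v3, ¬v2} — ¬v2 is true.
  15. {¬v5, ¬v2, v3} — v3 is true.
  16. {v10, v6, v4} — v10 is true.
  17. {¬v3, v11, v2} — v11 is true.
  18. {v11, ¬v9, ¬v8} — v11 is true.
  19. {v2, v7, v9} — v9 is true.
  20. {¬v6, v1, ¬v3} — ¬v6 is true.
  21. {v1, v6, v5} — v5 is true.
  22. {v1, v8, v11} — v8 is true.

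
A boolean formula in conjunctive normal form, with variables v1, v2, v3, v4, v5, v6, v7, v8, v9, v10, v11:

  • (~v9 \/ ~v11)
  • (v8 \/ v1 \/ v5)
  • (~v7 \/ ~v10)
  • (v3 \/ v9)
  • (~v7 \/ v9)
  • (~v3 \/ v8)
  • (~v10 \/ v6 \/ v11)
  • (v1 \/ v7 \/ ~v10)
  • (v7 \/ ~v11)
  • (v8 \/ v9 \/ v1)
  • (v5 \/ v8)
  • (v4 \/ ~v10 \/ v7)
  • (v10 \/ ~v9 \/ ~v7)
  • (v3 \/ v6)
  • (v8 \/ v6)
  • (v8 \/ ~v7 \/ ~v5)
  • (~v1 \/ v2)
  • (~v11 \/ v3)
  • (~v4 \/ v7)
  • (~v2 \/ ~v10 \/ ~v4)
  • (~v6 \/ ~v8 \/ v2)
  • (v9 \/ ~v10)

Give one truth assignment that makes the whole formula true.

v1 = T, v2 = T, v3 = T, v4 = F, v5 = T, v6 = T, v7 = F, v8 = T, v9 = T, v10 = F, v11 = F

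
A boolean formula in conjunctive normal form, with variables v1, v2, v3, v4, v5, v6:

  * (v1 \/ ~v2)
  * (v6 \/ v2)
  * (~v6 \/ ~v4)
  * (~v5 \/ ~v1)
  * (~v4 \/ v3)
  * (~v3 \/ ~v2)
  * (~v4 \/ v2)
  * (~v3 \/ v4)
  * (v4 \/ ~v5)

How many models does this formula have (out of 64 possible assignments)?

Satisfying assignments:
  v1=0 v2=0 v3=0 v4=0 v5=0 v6=1
  v1=1 v2=0 v3=0 v4=0 v5=0 v6=1
  v1=1 v2=1 v3=0 v4=0 v5=0 v6=0
  v1=1 v2=1 v3=0 v4=0 v5=0 v6=1
Count: 4.

4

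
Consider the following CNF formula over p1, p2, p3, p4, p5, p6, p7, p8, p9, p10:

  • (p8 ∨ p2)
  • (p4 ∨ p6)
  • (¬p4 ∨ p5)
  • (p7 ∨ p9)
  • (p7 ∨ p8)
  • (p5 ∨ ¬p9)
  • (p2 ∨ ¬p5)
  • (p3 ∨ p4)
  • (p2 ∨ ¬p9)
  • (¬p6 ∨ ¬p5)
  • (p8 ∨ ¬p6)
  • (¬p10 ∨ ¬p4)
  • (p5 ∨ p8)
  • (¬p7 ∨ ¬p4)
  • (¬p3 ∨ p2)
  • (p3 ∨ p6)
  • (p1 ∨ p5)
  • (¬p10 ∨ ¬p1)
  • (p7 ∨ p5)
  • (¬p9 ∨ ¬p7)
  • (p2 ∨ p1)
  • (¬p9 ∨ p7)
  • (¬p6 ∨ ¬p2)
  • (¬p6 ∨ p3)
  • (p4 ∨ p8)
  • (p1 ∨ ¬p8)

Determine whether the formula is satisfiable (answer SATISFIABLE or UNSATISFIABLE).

UNSATISFIABLE

p5 = True:
  propagation gives p2=True, p6=False, p4=True, p10=False; an empty clause results — contradiction.
p5 = False:
  propagation gives p4=False, p6=True, p9=False, p7=True; an empty clause results — contradiction.
Every branch closes, so no satisfying assignment exists.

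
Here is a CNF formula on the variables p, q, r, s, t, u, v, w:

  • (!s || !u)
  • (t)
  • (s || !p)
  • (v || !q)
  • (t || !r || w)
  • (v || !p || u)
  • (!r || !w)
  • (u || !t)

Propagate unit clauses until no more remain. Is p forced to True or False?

(t) stands alone — t = True.
(!t || u): since t = True, the clause reduces to (u). u = True.
(!s || !u) with u = True leaves only !s, so s = False.
In (s || !p), s is now false; !p must hold, so p = False.

False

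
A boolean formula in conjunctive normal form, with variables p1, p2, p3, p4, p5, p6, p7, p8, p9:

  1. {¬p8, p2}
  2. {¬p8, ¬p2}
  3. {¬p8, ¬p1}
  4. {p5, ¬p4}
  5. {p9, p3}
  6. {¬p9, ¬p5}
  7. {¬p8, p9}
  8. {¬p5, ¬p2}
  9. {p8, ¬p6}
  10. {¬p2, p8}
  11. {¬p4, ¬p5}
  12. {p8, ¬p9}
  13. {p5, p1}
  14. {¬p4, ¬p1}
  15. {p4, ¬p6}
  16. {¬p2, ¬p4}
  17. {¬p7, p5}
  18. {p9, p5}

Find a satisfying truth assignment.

p3 occurs only positively in the remaining clauses — set p3 = True.
Pure literal: p6 appears only negated; assign p6 = False.
Set p1 = False and propagate.
  then p5 is forced to True.
  then p9 is forced to False.
  then p8 is forced to False.
  then p2 is forced to False.
  then p4 is forced to False.
p7 is now unconstrained; take p7 = False.
Check each clause:
  1. {p2, ¬p8} — ¬p8 is true.
  2. {¬p2, ¬p8} — ¬p8 is true.
  3. {¬p1, ¬p8} — ¬p8 is true.
  4. {¬p4, p5} — ¬p4 is true.
  5. {p3, p9} — p3 is true.
  6. {¬p9, ¬p5} — ¬p9 is true.
  7. {¬p8, p9} — ¬p8 is true.
  8. {¬p5, ¬p2} — ¬p2 is true.
  9. {¬p6, p8} — ¬p6 is true.
  10. {¬p2, p8} — ¬p2 is true.
  11. {¬p4, ¬p5} — ¬p4 is true.
  12. {p8, ¬p9} — ¬p9 is true.
  13. {p1, p5} — p5 is true.
  14. {¬p1, ¬p4} — ¬p4 is true.
  15. {¬p6, p4} — ¬p6 is true.
  16. {¬p4, ¬p2} — ¬p4 is true.
  17. {¬p7, p5} — ¬p7 is true.
  18. {p9, p5} — p5 is true.

p1=0, p2=0, p3=1, p4=0, p5=1, p6=0, p7=0, p8=0, p9=0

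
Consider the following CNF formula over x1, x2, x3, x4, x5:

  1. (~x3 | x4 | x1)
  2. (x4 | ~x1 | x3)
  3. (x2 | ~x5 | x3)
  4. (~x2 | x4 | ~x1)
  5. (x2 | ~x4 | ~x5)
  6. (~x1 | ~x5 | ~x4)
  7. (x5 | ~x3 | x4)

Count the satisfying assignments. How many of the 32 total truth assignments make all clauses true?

Split on x4, then x1.
  x4=T, x1=T: remaining (x2,x3,x5) ∈ {(F,F,F); (F,T,F); (T,F,F); (T,T,F)} — 4.
  x4=T, x1=F: x3 free; 3 ways for (x2,x5) × 2^1 = 6.
  x4=F, x1=T: remaining (x2,x3,x5) ∈ {(F,T,T)} — 1.
  x4=F, x1=F: remaining (x2,x3,x5) ∈ {(F,F,F); (T,F,F); (T,F,T)} — 3.
Total: 4 + 6 + 1 + 3 = 14.

14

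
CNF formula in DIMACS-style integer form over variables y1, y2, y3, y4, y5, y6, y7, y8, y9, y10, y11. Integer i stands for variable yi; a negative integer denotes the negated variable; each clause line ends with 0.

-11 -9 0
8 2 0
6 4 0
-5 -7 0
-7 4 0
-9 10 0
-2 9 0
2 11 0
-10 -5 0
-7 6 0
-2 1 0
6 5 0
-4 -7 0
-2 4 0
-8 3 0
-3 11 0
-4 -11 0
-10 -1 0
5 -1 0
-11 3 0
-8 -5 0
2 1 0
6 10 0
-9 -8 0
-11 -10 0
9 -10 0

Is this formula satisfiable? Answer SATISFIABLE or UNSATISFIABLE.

y2 = True:
  propagation gives y9=True, y11=False, y10=True, y5=False; an empty clause results — contradiction.
y2 = False:
  propagation gives y8=True, y11=True, y9=False, y3=True; an empty clause results — contradiction.
Every branch closes, so no satisfying assignment exists.

UNSATISFIABLE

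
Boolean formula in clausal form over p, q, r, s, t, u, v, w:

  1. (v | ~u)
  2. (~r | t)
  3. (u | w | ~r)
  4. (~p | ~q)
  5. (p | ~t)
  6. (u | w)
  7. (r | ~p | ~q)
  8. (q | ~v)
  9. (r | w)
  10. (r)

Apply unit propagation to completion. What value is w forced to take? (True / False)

(r) stands alone — r = True.
(t | ~r): since r = True, the clause reduces to (t). t = True.
In (~t | p), ~t is now false; p must hold, so p = True.
From (~q | ~p) and p = True: q = False.
(~v | q) with q = False leaves only ~v, so v = False.
From (v | ~u) and v = False: u = False.
(u | w | ~r) with r = True, u = False leaves only w, so w = True.

True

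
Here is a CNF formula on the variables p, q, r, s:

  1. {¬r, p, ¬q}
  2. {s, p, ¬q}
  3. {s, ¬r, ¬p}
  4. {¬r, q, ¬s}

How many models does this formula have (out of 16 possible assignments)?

9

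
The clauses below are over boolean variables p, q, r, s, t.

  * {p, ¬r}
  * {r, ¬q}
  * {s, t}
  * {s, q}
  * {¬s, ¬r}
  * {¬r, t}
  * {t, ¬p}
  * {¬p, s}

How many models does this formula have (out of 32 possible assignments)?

3

The models are:
  p=0 q=0 r=0 s=1 t=0
  p=0 q=0 r=0 s=1 t=1
  p=1 q=0 r=0 s=1 t=1
Count: 3.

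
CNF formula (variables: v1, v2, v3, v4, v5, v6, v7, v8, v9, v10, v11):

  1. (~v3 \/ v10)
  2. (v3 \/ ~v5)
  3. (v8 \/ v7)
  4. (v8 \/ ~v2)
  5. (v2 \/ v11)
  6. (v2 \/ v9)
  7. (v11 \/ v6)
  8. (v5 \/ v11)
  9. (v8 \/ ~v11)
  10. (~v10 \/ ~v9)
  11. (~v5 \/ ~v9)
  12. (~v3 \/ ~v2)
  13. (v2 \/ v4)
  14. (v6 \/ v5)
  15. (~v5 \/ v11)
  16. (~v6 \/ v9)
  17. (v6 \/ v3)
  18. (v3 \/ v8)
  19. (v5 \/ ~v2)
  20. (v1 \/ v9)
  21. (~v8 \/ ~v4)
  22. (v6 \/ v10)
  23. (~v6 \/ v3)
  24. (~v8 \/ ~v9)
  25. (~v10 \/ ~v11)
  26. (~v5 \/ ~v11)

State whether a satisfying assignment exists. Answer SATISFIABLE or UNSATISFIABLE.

UNSATISFIABLE

v5 = True:
  propagation gives v3=True, v10=True, v9=False, v2=True; an empty clause results — contradiction.
v5 = False:
  propagation gives v11=True, v8=True, v6=True, v9=True; an empty clause results — contradiction.
Every branch closes, so no satisfying assignment exists.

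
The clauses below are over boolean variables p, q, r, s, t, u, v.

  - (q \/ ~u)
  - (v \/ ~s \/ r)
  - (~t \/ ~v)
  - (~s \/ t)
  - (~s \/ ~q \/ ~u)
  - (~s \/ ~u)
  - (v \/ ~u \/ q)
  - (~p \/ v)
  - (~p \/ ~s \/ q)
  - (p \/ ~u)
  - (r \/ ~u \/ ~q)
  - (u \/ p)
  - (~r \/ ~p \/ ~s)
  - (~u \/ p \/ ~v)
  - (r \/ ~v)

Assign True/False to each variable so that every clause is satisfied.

p = True, q = True, r = True, s = False, t = False, u = True, v = True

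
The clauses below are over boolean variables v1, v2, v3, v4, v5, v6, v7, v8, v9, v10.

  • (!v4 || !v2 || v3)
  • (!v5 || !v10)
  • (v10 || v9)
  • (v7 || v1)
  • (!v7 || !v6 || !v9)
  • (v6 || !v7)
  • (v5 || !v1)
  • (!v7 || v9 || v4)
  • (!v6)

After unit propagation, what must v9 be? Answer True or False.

Unit clause (!v6) sets v6 = False.
(!v7 || v6) with v6 = False leaves only !v7, so v7 = False.
From (v1 || v7) and v7 = False: v1 = True.
(!v1 || v5): since v1 = True, the clause reduces to (v5). v5 = True.
From (!v5 || !v10) and v5 = True: v10 = False.
(v9 || v10): since v10 = False, the clause reduces to (v9). v9 = True.

True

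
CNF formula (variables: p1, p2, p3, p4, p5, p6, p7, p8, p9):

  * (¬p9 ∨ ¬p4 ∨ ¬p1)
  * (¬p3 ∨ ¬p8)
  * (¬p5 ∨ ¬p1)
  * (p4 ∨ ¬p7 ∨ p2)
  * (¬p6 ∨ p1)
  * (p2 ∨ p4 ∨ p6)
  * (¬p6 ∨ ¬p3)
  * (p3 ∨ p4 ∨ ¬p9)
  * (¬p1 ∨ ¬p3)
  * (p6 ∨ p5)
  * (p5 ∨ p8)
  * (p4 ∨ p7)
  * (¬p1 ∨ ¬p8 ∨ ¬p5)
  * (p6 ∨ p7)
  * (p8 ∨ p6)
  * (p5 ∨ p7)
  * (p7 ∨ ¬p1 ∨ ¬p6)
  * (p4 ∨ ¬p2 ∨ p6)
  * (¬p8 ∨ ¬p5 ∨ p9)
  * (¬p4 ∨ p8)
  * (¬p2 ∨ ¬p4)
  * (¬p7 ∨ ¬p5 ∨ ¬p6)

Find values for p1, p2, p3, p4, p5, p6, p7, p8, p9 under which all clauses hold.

Try p1 = True.
  then p5 is forced to False.
  then p3 is forced to False.
  then p6 is forced to True.
  then p8 is forced to True.
  then p7 is forced to True.
Set p2 = True and propagate.
  then p4 is forced to False.
  then p9 is forced to False.
Check each clause:
  1. (¬p9 ∨ ¬p4 ∨ ¬p1) — ¬p4 is true.
  2. (¬p3 ∨ ¬p8) — ¬p3 is true.
  3. (¬p1 ∨ ¬p5) — ¬p5 is true.
  4. (p4 ∨ ¬p7 ∨ p2) — p2 is true.
  5. (¬p6 ∨ p1) — p1 is true.
  6. (p4 ∨ p6 ∨ p2) — p2 is true.
  7. (¬p3 ∨ ¬p6) — ¬p3 is true.
  8. (¬p9 ∨ p3 ∨ p4) — ¬p9 is true.
  9. (¬p1 ∨ ¬p3) — ¬p3 is true.
  10. (p5 ∨ p6) — p6 is true.
  11. (p5 ∨ p8) — p8 is true.
  12. (p4 ∨ p7) — p7 is true.
  13. (¬p5 ∨ ¬p8 ∨ ¬p1) — ¬p5 is true.
  14. (p6 ∨ p7) — p6 is true.
  15. (p6 ∨ p8) — p8 is true.
  16. (p7 ∨ p5) — p7 is true.
  17. (¬p6 ∨ p7 ∨ ¬p1) — p7 is true.
  18. (p4 ∨ p6 ∨ ¬p2) — p6 is true.
  19. (p9 ∨ ¬p8 ∨ ¬p5) — ¬p5 is true.
  20. (p8 ∨ ¬p4) — p8 is true.
  21. (¬p4 ∨ ¬p2) — ¬p4 is true.
  22. (¬p7 ∨ ¬p5 ∨ ¬p6) — ¬p5 is true.

p1=1  p2=1  p3=0  p4=0  p5=0  p6=1  p7=1  p8=1  p9=0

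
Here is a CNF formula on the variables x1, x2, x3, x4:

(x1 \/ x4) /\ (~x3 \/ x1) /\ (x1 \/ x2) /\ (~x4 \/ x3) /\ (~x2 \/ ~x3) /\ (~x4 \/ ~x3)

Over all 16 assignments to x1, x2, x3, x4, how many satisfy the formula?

3

The models are:
  x1=T x2=F x3=F x4=F
  x1=T x2=F x3=T x4=F
  x1=T x2=T x3=F x4=F
That's 3 in total.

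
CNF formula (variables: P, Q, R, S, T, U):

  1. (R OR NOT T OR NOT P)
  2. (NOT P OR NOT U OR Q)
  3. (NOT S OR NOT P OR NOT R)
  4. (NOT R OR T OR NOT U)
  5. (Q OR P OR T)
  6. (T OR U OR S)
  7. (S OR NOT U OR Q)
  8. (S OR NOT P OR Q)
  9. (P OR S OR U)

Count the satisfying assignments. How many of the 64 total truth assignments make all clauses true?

20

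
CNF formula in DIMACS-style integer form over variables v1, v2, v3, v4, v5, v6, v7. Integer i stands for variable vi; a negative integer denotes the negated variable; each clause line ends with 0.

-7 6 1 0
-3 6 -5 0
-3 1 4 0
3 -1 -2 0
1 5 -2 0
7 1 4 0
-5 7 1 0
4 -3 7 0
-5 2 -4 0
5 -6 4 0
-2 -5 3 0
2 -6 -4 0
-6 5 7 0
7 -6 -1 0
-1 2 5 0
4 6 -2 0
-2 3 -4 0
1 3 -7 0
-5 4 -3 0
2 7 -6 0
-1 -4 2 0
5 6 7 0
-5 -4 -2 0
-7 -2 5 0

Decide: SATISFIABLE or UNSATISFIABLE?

SATISFIABLE

Set v1 = True and propagate.
Try v2 = False.
  then v5 is forced to True.
  then v4 is forced to False.
  then v3 is forced to False.
The remaining clauses are satisfied by v6 = False, v7 = True.
Every clause has at least one true literal under this assignment.
So v1=True, v2=False, v3=False, v4=False, v5=True, v6=False, v7=True is a satisfying assignment.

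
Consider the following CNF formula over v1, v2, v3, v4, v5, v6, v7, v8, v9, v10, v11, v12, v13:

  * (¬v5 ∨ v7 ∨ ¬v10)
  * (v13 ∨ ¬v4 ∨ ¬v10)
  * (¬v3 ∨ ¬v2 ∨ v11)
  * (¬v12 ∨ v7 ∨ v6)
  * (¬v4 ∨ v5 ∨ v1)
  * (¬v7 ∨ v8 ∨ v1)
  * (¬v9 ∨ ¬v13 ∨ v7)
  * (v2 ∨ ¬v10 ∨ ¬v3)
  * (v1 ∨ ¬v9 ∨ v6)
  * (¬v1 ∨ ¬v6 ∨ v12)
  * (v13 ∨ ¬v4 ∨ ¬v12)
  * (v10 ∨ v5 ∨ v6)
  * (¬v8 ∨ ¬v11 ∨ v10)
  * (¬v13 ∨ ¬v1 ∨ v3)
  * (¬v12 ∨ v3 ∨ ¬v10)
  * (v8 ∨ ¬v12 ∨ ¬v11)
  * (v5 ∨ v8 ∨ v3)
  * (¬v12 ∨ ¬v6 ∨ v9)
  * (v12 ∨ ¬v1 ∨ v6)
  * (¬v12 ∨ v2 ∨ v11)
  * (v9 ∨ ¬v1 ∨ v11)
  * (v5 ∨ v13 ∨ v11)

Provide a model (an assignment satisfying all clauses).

Pure literal: v4 appears only negated; assign v4 = False.
Set v1 = False and propagate.
Try v2 = False.
The remaining clauses are satisfied by v3 = False, v5 = True, v6 = True, v7 = True, v8 = True, v9 = False, v10 = True, v11 = False, v12 = False, v13 = True.

v1=F, v2=F, v3=F, v4=F, v5=T, v6=T, v7=T, v8=T, v9=F, v10=T, v11=F, v12=F, v13=T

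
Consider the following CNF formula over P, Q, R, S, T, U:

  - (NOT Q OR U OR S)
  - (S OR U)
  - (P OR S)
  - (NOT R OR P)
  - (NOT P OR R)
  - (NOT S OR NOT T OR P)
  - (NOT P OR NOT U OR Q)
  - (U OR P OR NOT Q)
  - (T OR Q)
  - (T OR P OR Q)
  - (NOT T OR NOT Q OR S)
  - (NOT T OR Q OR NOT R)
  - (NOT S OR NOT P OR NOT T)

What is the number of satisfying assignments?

Satisfying assignments:
  P=0 Q=1 R=0 S=1 T=0 U=1
  P=1 Q=1 R=1 S=0 T=0 U=1
  P=1 Q=1 R=1 S=1 T=0 U=0
  P=1 Q=1 R=1 S=1 T=0 U=1
That's 4 in total.

4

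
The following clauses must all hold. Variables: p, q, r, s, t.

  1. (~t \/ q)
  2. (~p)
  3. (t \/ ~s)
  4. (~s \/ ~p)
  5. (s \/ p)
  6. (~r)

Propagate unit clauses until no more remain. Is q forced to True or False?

True

(~p) is a unit clause: p = False.
(s \/ p): since p = False, the clause reduces to (s). s = True.
(~s \/ t) with s = True leaves only t, so t = True.
From (~t \/ q) and t = True: q = True.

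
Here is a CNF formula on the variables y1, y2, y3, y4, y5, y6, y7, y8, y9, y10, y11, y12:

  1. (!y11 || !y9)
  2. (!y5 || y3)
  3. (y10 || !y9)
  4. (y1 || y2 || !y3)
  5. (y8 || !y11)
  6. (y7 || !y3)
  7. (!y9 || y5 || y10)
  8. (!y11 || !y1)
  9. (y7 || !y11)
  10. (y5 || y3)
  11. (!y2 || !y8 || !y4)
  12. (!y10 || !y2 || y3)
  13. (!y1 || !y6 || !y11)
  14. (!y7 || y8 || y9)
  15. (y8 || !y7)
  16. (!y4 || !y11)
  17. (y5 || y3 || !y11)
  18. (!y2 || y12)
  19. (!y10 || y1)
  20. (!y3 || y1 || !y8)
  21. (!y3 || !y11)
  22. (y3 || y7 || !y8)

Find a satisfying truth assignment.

Pure literal: y4 appears only negated; assign y4 = False.
y6 occurs only negated in the remaining clauses — set y6 = False.
Branch on y1: take y1 = True.
  then y11 is forced to False.
Branch on y2: take y2 = True.
  then y12 is forced to True.
Set y3 = True and propagate.
  then y7 is forced to True.
  then y8 is forced to True.
The remaining clauses are satisfied by y5 = True, y9 = False, y10 = False.
Every clause has at least one true literal under this assignment.

y1=1, y2=1, y3=1, y4=0, y5=1, y6=0, y7=1, y8=1, y9=0, y10=0, y11=0, y12=1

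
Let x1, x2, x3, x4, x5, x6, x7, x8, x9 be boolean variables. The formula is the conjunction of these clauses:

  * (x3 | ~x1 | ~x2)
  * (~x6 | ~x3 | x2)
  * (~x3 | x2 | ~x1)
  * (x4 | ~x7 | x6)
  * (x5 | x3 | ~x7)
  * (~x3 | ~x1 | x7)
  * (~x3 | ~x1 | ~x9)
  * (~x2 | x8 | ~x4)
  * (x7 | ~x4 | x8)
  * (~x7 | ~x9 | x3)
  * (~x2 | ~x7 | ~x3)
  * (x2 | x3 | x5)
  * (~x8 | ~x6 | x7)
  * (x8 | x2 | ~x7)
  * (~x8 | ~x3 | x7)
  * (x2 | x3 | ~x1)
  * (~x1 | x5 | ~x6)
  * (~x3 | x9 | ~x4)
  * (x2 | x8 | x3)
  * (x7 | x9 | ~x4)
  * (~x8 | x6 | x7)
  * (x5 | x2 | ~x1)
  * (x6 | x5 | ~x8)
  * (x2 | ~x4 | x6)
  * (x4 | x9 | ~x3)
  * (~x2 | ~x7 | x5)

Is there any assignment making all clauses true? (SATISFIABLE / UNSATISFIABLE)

SATISFIABLE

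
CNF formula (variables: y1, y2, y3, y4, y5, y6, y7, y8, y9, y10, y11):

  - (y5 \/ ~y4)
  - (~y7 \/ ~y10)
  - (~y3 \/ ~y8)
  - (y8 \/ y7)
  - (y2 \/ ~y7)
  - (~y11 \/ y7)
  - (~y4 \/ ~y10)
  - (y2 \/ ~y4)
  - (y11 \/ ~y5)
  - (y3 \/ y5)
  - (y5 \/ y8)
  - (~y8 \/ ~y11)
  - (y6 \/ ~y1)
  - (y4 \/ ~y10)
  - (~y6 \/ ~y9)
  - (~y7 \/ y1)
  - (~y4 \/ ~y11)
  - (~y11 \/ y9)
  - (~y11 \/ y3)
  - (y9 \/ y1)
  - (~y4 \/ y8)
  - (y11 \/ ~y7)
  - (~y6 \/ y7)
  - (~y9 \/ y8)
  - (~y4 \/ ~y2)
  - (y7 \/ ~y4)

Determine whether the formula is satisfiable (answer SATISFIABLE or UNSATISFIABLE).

UNSATISFIABLE

y4 = True:
  propagation gives y5=True, y10=False, y2=True; an empty clause results — contradiction.
y4 = False:
  y7 = True:
    propagation gives y2=True, y1=True, y6=True, y9=False; an empty clause results — contradiction.
  y7 = False:
    propagation gives y8=True, y3=False, y11=False, y5=False; an empty clause results — contradiction.
Every branch closes, so no satisfying assignment exists.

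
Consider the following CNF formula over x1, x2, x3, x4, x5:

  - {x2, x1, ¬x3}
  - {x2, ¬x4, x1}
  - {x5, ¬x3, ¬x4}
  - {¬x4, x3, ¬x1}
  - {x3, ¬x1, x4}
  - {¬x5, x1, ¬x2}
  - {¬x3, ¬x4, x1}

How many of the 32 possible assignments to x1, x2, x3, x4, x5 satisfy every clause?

11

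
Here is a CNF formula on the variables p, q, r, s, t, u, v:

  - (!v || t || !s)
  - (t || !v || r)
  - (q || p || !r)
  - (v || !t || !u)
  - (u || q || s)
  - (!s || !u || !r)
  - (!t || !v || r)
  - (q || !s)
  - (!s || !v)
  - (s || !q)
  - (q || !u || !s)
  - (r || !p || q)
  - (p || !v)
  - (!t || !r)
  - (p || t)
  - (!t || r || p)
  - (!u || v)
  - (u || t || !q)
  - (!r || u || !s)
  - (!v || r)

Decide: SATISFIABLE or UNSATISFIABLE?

SATISFIABLE

Branch on p: take p = True.
Try q = True.
  then s is forced to True.
  then v is forced to False.
  then u is forced to False.
  then t is forced to True.
  then r is forced to False.
So p = T, q = T, r = F, s = T, t = T, u = F, v = F is a satisfying assignment.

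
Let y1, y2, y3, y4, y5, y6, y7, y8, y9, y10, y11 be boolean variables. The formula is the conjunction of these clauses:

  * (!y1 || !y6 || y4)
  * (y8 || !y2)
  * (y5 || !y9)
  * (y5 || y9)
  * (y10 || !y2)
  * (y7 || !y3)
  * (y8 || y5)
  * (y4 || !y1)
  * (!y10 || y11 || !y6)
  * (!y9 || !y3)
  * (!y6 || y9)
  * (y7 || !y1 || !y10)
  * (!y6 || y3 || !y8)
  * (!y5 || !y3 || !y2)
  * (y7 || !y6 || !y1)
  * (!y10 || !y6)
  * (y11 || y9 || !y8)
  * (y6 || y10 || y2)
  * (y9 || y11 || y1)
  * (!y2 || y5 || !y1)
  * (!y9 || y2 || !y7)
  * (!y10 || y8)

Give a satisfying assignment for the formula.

y4 occurs only positively in the remaining clauses — set y4 = True.
Pure literal: y11 appears only positively; assign y11 = True.
Set y1 = False and propagate.
The remaining clauses are satisfied by y2 = True, y3 = False, y5 = True, y6 = False, y7 = True, y8 = True, y9 = False, y10 = True.

y1 = 0, y2 = 1, y3 = 0, y4 = 1, y5 = 1, y6 = 0, y7 = 1, y8 = 1, y9 = 0, y10 = 1, y11 = 1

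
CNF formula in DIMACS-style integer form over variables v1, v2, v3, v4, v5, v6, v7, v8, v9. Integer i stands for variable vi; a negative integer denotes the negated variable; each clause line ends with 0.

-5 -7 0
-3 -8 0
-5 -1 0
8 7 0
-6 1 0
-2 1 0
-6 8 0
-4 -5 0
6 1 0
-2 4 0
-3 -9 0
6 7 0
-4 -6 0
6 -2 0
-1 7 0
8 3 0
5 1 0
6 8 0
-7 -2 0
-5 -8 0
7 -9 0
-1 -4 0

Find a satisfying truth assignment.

v1 = T, v2 = F, v3 = F, v4 = F, v5 = F, v6 = F, v7 = T, v8 = T, v9 = F

v2 occurs only negated in the remaining clauses — set v2 = False.
Pure literal: v9 appears only negated; assign v9 = False.
Set v1 = True and propagate.
  then v5 is forced to False.
  then v7 is forced to True.
  then v4 is forced to False.
Try v3 = False.
  then v8 is forced to True.
v6 is now unconstrained; take v6 = False.
Every clause has at least one true literal under this assignment.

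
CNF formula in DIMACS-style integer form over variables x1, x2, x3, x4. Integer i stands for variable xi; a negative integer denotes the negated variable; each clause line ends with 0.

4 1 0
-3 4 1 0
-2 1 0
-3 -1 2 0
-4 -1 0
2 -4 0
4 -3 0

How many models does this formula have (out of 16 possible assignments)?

2

Satisfying assignments:
  x1=1 x2=0 x3=0 x4=0
  x1=1 x2=1 x3=0 x4=0
Count: 2.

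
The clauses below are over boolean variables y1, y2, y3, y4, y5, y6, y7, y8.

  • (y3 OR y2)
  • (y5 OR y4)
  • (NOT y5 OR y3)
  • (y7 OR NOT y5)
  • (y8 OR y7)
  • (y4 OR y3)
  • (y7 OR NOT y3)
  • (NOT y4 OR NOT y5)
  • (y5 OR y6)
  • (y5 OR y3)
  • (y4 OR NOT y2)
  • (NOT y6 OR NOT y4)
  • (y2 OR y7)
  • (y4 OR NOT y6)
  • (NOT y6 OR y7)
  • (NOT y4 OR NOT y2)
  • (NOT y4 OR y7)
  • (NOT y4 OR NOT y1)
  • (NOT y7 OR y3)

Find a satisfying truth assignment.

y1=False, y2=False, y3=True, y4=False, y5=True, y6=False, y7=True, y8=False

Pure literal: y1 appears only negated; assign y1 = False.
Set y2 = False and propagate.
  then y3 is forced to True.
  then y7 is forced to True.
Set y4 = False and propagate.
  then y5 is forced to True.
  then y6 is forced to False.
y8 is now unconstrained; take y8 = False.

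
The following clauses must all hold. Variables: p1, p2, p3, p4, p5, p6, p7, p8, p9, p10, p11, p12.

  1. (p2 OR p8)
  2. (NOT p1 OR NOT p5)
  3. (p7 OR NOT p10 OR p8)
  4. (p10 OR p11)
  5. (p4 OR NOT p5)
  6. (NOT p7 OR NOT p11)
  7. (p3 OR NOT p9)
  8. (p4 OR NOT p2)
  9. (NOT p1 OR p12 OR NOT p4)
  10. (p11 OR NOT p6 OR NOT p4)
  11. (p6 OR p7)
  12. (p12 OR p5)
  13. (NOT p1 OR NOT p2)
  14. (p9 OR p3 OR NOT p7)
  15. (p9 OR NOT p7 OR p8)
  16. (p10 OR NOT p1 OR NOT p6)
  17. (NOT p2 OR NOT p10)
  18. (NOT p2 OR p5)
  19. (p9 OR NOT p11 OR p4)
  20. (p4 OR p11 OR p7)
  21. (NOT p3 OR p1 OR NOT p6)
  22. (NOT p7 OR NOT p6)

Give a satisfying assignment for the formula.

p8 occurs only positively in the remaining clauses — set p8 = True.
Pure literal: p12 appears only positively; assign p12 = True.
Try p1 = True.
  then p5 is forced to False.
  then p2 is forced to False.
Try p3 = True.
For the remaining variables, p4 = True, p6 = False, p7 = True, p9 = True, p10 = True, p11 = False works.

p1 = 1, p2 = 0, p3 = 1, p4 = 1, p5 = 0, p6 = 0, p7 = 1, p8 = 1, p9 = 1, p10 = 1, p11 = 0, p12 = 1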